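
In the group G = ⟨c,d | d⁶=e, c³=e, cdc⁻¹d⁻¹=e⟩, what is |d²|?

Compute successive powers until reaching e:
  (d²)¹ = d², (d²)² = d⁴, (d²)³ = e.
The smallest positive k with (d²)ᵏ = e is 3.

Answer: 3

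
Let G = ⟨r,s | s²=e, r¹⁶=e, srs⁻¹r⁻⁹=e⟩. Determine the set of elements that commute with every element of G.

An element z ∈ Z(G) iff z commutes with every generator.
For example r² is central: (r²)·r = r³ = r·(r²); (r²)·s = r²s = s·(r²).
Whereas r ∉ Z(G) since r·s = rs ≠ r⁹s = s·r.
Checking each of the 32 elements this way gives Z(G) = {e, r², r⁴, r⁶, r⁸, r¹⁰, r¹², r¹⁴}, of order 8.

Answer: {e, r², r⁴, r⁶, r⁸, r¹⁰, r¹², r¹⁴}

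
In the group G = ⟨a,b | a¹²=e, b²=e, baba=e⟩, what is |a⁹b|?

Compute successive powers until reaching e:
  (a⁹b)¹ = a⁹b, (a⁹b)² = e.
The smallest positive k with (a⁹b)ᵏ = e is 2.

Answer: 2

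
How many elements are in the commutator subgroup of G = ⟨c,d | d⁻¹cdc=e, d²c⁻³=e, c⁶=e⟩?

G' = [G, G] is generated by all commutators. The generator-pair commutators are: [c, d] = c².
The subgroup they normally generate is {e, c², c⁴}, of order 3.
Check: |G/G'| = 12/3 = 4 is the order of the abelianisation.

Answer: 3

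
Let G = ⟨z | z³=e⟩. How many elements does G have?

G is generated by a single element, so G is cyclic. The relator gives z³ = e and no smaller power is forced to be e, so the 3 powers {e, z, z²} are distinct. Hence |G| = 3.

Answer: 3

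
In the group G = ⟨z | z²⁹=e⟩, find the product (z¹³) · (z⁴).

Compute (z¹³) · (z⁴) by multiplying left to right and reducing via the relations at each step:
  (z¹³) · z⁴ = z¹⁷

Answer: z¹⁷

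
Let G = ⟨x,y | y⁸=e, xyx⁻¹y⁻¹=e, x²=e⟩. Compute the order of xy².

Compute successive powers until reaching e:
  (xy²)¹ = xy², (xy²)² = y⁴, (xy²)³ = xy⁶, (xy²)⁴ = e.
The smallest positive k with (xy²)ᵏ = e is 4.

Answer: 4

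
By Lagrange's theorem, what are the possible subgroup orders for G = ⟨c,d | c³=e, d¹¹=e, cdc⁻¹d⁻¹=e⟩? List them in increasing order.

|G| = 33 = 3 · 11. By Lagrange's theorem the order of any subgroup divides 33; the divisors of 33 are 1, 3, 11, 33.

Answer: 1, 3, 11, 33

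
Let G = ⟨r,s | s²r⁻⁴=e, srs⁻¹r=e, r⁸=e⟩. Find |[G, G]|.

G' = [G, G] is generated by all commutators. The generator-pair commutators are: [r, s] = r².
The subgroup they normally generate is {e, r², r⁴, r⁶}, of order 4.
Check: |G/G'| = 16/4 = 4 is the order of the abelianisation.

Answer: 4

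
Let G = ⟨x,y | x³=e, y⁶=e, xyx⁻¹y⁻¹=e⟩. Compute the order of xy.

Compute successive powers until reaching e:
  (xy)¹ = xy, (xy)² = x²y², (xy)³ = y³, (xy)⁴ = xy⁴, (xy)⁵ = x²y⁵, (xy)⁶ = e.
The smallest positive k with (xy)ᵏ = e is 6.

Answer: 6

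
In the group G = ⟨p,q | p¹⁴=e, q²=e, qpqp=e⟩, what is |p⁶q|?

Compute successive powers until reaching e:
  (p⁶q)¹ = p⁶q, (p⁶q)² = e.
The smallest positive k with (p⁶q)ᵏ = e is 2.

Answer: 2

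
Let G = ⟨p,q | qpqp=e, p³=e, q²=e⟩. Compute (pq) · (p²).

Compute (pq) · (p²) by multiplying left to right and reducing via the relations at each step:
  (pq) · p² = p²q

Answer: p²q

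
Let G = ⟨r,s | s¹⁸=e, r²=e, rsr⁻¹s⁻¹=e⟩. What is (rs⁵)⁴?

Compute successive powers of (rs⁵), reducing at each step:
  (rs⁵)²: (rs⁵) · r = s⁵;   (s⁵) · s⁵ = s¹⁰
  (rs⁵)³: (s¹⁰) · r = rs¹⁰;   (rs¹⁰) · s⁵ = rs¹⁵
  (rs⁵)⁴: (rs¹⁵) · r = s¹⁵;   (s¹⁵) · s⁵ = s²

Answer: s²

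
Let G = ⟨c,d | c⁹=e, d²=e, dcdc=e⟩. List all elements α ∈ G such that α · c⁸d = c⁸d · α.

⟨c⁸d⟩ ⊆ C_G(c⁸d) since powers of c⁸d commute with c⁸d; so |C_G(c⁸d)| ≥ |⟨c⁸d⟩| = 2.
By orbit–stabilizer, |C_G(c⁸d)| = |G| / |conj. class of c⁸d| = 18 / 9 = 2.
The 2 elements commuting with c⁸d are {e, c⁸d}.

Answer: {e, c⁸d}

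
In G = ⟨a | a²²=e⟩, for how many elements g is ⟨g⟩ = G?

G is cyclic of order 22. An element generates G iff its order is 22, and a cyclic group of order 22 has exactly φ(22) = 10 such elements.

Answer: 10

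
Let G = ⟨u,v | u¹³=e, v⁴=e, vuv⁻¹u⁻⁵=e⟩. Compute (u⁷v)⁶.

Compute successive powers of (u⁷v), reducing at each step:
  (u⁷v)²: (u⁷v) · u⁷ = u³v;   (u³v) · v = u³v²
  (u⁷v)³: (u³v²) · u⁷ = u⁹v²;   (u⁹v²) · v = u⁹v³
  (u⁷v)⁴: (u⁹v³) · u⁷ = v³;   (v³) · v = e
  (u⁷v)⁵: e · u⁷ = u⁷;   (u⁷) · v = u⁷v
  (u⁷v)⁶: (u⁷v) · u⁷ = u³v;   (u³v) · v = u³v²

Answer: u³v²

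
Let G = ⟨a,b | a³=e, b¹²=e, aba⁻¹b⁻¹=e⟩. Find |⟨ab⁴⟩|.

|⟨ab⁴⟩| equals the order of ab⁴. Compute successive powers until reaching e:
  (ab⁴)¹ = ab⁴, (ab⁴)² = a²b⁸, (ab⁴)³ = e.
The smallest positive k with (ab⁴)ᵏ = e is 3, so |⟨ab⁴⟩| = 3.

Answer: 3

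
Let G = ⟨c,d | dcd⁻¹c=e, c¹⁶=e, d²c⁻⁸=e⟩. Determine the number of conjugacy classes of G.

The conjugacy classes (representative and size) are:
  [e] (size 1), [c] (size 2), [c¹⁴] (size 2), [c¹³] (size 2), [c¹²] (size 2), [c⁵] (size 2), [c¹⁰] (size 2), [c⁷] (size 2), [c⁸] (size 1), [d⁻¹] (size 8), [c⁷d⁻¹] (size 8).
Class equation: 1 + 2 + 2 + 2 + 2 + 2 + 2 + 2 + 1 + 8 + 8 = 32 = |G|. So G has 11 conjugacy classes.

Answer: 11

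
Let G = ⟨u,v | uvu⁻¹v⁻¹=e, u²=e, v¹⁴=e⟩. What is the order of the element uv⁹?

Compute successive powers until reaching e:
  (uv⁹)¹ = uv⁹, (uv⁹)² = v⁴, (uv⁹)³ = uv¹³, (uv⁹)⁴ = v⁸, (uv⁹)⁵ = uv³, (uv⁹)⁶ = v¹², (uv⁹)⁷ = uv⁷, (uv⁹)⁸ = v², (uv⁹)⁹ = uv¹¹, (uv⁹)¹⁰ = v⁶, (uv⁹)¹¹ = uv, (uv⁹)¹² = v¹⁰, (uv⁹)¹³ = uv⁵, (uv⁹)¹⁴ = e.
The smallest positive k with (uv⁹)ᵏ = e is 14.

Answer: 14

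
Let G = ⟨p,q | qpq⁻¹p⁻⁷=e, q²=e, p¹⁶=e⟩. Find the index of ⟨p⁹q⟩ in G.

First find ord(p⁹q) by computing successive powers:
  (p⁹q)¹ = p⁹q, (p⁹q)² = p⁸, (p⁹q)³ = pq, (p⁹q)⁴ = e.
So |⟨p⁹q⟩| = ord(p⁹q) = 4. With |G| = 32, by Lagrange [G : ⟨p⁹q⟩] = 32/4 = 8.

Answer: 8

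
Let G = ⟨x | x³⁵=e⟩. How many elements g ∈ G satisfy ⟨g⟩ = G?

G is cyclic of order 35. An element generates G iff its order is 35, and a cyclic group of order 35 has exactly φ(35) = 24 such elements.

Answer: 24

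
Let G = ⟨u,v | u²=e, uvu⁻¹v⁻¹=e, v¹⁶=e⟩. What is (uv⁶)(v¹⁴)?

Compute (uv⁶) · (v¹⁴) by multiplying left to right and reducing via the relations at each step:
  (uv⁶) · v¹⁴ = uv⁴

Answer: uv⁴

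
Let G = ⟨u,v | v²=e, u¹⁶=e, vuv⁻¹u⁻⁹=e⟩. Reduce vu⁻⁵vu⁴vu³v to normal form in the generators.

Multiply left to right, reducing at each step:
  v · u⁻⁵ = u³v
  (u³v) · v = u³
  (u³) · u⁴ = u⁷
  (u⁷) · v = u⁷v
  (u⁷v) · u³ = u²v
  (u²v) · v = u²

Answer: u²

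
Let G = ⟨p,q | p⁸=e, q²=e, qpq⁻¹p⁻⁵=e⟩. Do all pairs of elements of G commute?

p·q = pq but q·p = p⁵q, so p·q ≠ q·p and G is not abelian.

Answer: No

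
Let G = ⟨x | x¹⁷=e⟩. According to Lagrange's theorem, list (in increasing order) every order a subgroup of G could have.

|G| = 17 = 17. By Lagrange's theorem the order of any subgroup divides 17; the divisors of 17 are 1, 17.

Answer: 1, 17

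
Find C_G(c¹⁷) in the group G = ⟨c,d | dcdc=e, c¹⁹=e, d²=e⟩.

⟨c¹⁷⟩ ⊆ C_G(c¹⁷) since powers of c¹⁷ commute with c¹⁷; so |C_G(c¹⁷)| ≥ |⟨c¹⁷⟩| = 19.
By orbit–stabilizer, |C_G(c¹⁷)| = |G| / |conj. class of c¹⁷| = 38 / 2 = 19.
The 19 elements commuting with c¹⁷ are {e, c, c², c³, c⁴, c⁵, c⁶, c⁷, c⁸, c⁹, c¹⁰, c¹¹, c¹², c¹³, c¹⁴, c¹⁵, c¹⁶, c¹⁷, c¹⁸}.

Answer: {e, c, c², c³, c⁴, c⁵, c⁶, c⁷, c⁸, c⁹, c¹⁰, c¹¹, c¹², c¹³, c¹⁴, c¹⁵, c¹⁶, c¹⁷, c¹⁸}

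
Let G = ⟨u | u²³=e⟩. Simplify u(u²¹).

Compute u · (u²¹) by multiplying left to right and reducing via the relations at each step:
  u · u²¹ = u²²

Answer: u²²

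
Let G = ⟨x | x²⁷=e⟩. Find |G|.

G is generated by a single element, so G is cyclic. The relator gives x²⁷ = e and no smaller power is forced to be e, so the 27 powers {e, x, x², x³, x⁴, x⁵, x⁶, x⁷, x⁸, x⁹, x²², x²³, x²¹, x²⁰, x²⁴, x²⁵, x²⁶, x¹², x¹³, x¹¹, x¹⁰, x¹⁴, x¹⁵, x¹⁶, x¹⁷, x¹⁸, x¹⁹} are distinct. Hence |G| = 27.

Answer: 27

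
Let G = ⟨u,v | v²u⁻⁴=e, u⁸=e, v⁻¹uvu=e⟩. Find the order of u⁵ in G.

Compute successive powers until reaching e:
  (u⁵)¹ = u⁵, (u⁵)² = u², (u⁵)³ = u⁷, (u⁵)⁴ = u⁴, (u⁵)⁵ = u, (u⁵)⁶ = u⁶, (u⁵)⁷ = u³, (u⁵)⁸ = e.
The smallest positive k with (u⁵)ᵏ = e is 8.

Answer: 8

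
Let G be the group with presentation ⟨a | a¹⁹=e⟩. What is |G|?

G is generated by a single element, so G is cyclic. The relator gives a¹⁹ = e and no smaller power is forced to be e, so the 19 powers {a, e, a², a³, a⁴, a⁵, a⁶, a⁷, a⁸, a⁹, a¹², a¹³, a¹¹, a¹⁰, a¹⁴, a¹⁵, a¹⁶, a¹⁷, a¹⁸} are distinct. Hence |G| = 19.

Answer: 19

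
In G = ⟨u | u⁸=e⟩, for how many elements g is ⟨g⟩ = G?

G is cyclic of order 8. An element generates G iff its order is 8, and a cyclic group of order 8 has exactly φ(8) = 4 such elements.

Answer: 4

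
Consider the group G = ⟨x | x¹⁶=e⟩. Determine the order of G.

G is generated by a single element, so G is cyclic. The relator gives x¹⁶ = e and no smaller power is forced to be e, so the 16 powers {e, x, x², x³, x⁴, x⁵, x⁶, x⁷, x⁸, x⁹, x¹², x¹³, x¹¹, x¹⁰, x¹⁴, x¹⁵} are distinct. Hence |G| = 16.

Answer: 16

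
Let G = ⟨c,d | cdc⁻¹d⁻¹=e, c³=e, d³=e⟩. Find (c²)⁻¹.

The order of (c²) is 3 (smallest k with (c²)ᵏ = e), so (c²)⁻¹ = (c²)² = c.
Check: (c²) · c → (c²) · c = e, giving e as required.

Answer: c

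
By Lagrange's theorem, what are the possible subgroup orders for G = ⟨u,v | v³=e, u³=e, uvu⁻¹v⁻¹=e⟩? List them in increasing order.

|G| = 9 = 3². By Lagrange's theorem the order of any subgroup divides 9; the divisors of 9 are 1, 3, 9.

Answer: 1, 3, 9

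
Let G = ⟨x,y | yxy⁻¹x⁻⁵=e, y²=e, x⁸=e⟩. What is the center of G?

An element z ∈ Z(G) iff z commutes with every generator.
For example x² is central: (x²)·x = x³ = x·(x²); (x²)·y = x²y = y·(x²).
Whereas x ∉ Z(G) since x·y = xy ≠ x⁵y = y·x.
Checking each of the 16 elements this way gives Z(G) = {e, x², x⁴, x⁶}, of order 4.

Answer: {e, x², x⁴, x⁶}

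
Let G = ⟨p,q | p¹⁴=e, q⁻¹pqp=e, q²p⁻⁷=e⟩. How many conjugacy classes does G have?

The conjugacy classes (representative and size) are:
  [e] (size 1), [p¹³] (size 2), [p¹²] (size 2), [p¹¹] (size 2), [p⁴] (size 2), [p⁵] (size 2), [p⁸] (size 2), [p⁷] (size 1), [p⁵q⁻¹] (size 7), [p⁵q] (size 7).
Class equation: 1 + 2 + 2 + 2 + 2 + 2 + 2 + 1 + 7 + 7 = 28 = |G|. So G has 10 conjugacy classes.

Answer: 10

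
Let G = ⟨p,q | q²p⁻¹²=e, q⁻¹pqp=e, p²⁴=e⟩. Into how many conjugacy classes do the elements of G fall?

The conjugacy classes (representative and size) are:
  [e] (size 1), [p] (size 2), [p²] (size 2), [p³] (size 2), [p⁴] (size 2), [p⁵] (size 2), [p¹⁸] (size 2), [p⁷] (size 2), [p¹⁶] (size 2), [p¹⁵] (size 2), [p¹⁴] (size 2), [p¹³] (size 2), [p¹²] (size 1), [p⁶q] (size 12), [p⁵q⁻¹] (size 12).
Class equation: 1 + 2 + 2 + 2 + 2 + 2 + 2 + 2 + 2 + 2 + 2 + 2 + 1 + 12 + 12 = 48 = |G|. So G has 15 conjugacy classes.

Answer: 15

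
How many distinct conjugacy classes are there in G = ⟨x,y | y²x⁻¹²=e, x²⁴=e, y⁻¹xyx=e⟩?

The conjugacy classes (representative and size) are:
  [e] (size 1), [x] (size 2), [x²] (size 2), [x³] (size 2), [x⁴] (size 2), [x⁵] (size 2), [x¹⁸] (size 2), [x⁷] (size 2), [x¹⁶] (size 2), [x¹⁵] (size 2), [x¹⁴] (size 2), [x¹³] (size 2), [x¹²] (size 1), [x⁶y] (size 12), [x⁵y⁻¹] (size 12).
Class equation: 1 + 2 + 2 + 2 + 2 + 2 + 2 + 2 + 2 + 2 + 2 + 2 + 1 + 12 + 12 = 48 = |G|. So G has 15 conjugacy classes.

Answer: 15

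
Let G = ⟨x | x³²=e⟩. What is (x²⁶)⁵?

Compute successive powers of (x²⁶), reducing at each step:
  (x²⁶)²: (x²⁶) · x²⁶ = x²⁰
  (x²⁶)³: (x²⁰) · x²⁶ = x¹⁴
  (x²⁶)⁴: (x¹⁴) · x²⁶ = x⁸
  (x²⁶)⁵: (x⁸) · x²⁶ = x²

Answer: x²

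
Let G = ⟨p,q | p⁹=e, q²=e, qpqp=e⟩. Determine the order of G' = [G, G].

G' = [G, G] is generated by all commutators. The generator-pair commutators are: [p, q] = p².
The subgroup they normally generate is {e, p, p², p³, p⁴, p⁵, p⁶, p⁷, p⁸}, of order 9.
Check: |G/G'| = 18/9 = 2 is the order of the abelianisation.

Answer: 9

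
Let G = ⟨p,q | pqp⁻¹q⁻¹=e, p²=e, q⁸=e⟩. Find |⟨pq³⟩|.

|⟨pq³⟩| equals the order of pq³. Compute successive powers until reaching e:
  (pq³)¹ = pq³, (pq³)² = q⁶, (pq³)³ = pq, (pq³)⁴ = q⁴, (pq³)⁵ = pq⁷, (pq³)⁶ = q², (pq³)⁷ = pq⁵, (pq³)⁸ = e.
The smallest positive k with (pq³)ᵏ = e is 8, so |⟨pq³⟩| = 8.

Answer: 8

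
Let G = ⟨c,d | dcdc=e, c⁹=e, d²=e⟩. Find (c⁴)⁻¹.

The order of (c⁴) is 9 (smallest k with (c⁴)ᵏ = e), so (c⁴)⁻¹ = (c⁴)⁸ = c⁵.
Check: (c⁴) · (c⁵) → (c⁴) · c⁵ = e, giving e as required.

Answer: c⁵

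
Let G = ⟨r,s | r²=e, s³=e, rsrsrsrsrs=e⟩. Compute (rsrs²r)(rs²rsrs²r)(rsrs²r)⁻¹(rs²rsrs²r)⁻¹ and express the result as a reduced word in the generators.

[(rsrs²r), (rs²rsrs²r)] = (rsrs²r)·(rs²rsrs²r)·(rsrs²r)⁻¹·(rs²rsrs²r)⁻¹.
  (rsrs²r) · (rs²rsrs²r) = s²rsr
  (s²rsr) · (rsrs²r) = rsrs
  (rsrs) · (rsrs²rsr) = srs²rs²

Answer: srs²rs²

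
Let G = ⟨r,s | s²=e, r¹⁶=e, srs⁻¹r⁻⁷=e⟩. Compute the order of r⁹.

Compute successive powers until reaching e:
  (r⁹)¹ = r⁹, (r⁹)² = r², (r⁹)³ = r¹¹, (r⁹)⁴ = r⁴, (r⁹)⁵ = r¹³, (r⁹)⁶ = r⁶, (r⁹)⁷ = r¹⁵, (r⁹)⁸ = r⁸, (r⁹)⁹ = r, (r⁹)¹⁰ = r¹⁰, (r⁹)¹¹ = r³, (r⁹)¹² = r¹², (r⁹)¹³ = r⁵, (r⁹)¹⁴ = r¹⁴, (r⁹)¹⁵ = r⁷, (r⁹)¹⁶ = e.
The smallest positive k with (r⁹)ᵏ = e is 16.

Answer: 16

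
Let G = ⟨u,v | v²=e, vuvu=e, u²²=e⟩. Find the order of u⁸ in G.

Compute successive powers until reaching e:
  (u⁸)¹ = u⁸, (u⁸)² = u¹⁶, (u⁸)³ = u², (u⁸)⁴ = u¹⁰, (u⁸)⁵ = u¹⁸, (u⁸)⁶ = u⁴, (u⁸)⁷ = u¹², (u⁸)⁸ = u²⁰, (u⁸)⁹ = u⁶, (u⁸)¹⁰ = u¹⁴, (u⁸)¹¹ = e.
The smallest positive k with (u⁸)ᵏ = e is 11.

Answer: 11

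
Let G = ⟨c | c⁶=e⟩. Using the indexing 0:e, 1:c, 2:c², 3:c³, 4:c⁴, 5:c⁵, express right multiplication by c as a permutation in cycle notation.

(0 1 2 3 4 5)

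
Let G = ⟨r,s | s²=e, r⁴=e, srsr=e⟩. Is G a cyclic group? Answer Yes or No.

Every cyclic group is abelian. But r·s = rs while s·r = r³s, so r·s ≠ s·r and G is not abelian. Hence G is not cyclic.

Answer: No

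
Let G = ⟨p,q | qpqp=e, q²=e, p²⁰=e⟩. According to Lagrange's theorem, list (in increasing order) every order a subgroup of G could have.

|G| = 40 = 2³ · 5. By Lagrange's theorem the order of any subgroup divides 40; the divisors of 40 are 1, 2, 4, 5, 8, 10, 20, 40.

Answer: 1, 2, 4, 5, 8, 10, 20, 40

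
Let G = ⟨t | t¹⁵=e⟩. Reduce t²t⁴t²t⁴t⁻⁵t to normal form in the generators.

Multiply left to right, reducing at each step:
  (t²) · t⁴ = t⁶
  (t⁶) · t² = t⁸
  (t⁸) · t⁴ = t¹²
  (t¹²) · t⁻⁵ = t⁷
  (t⁷) · t = t⁸

Answer: t⁸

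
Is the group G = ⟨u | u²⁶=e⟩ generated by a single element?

|G| = 26. The element u has order 26 (its powers give 26 distinct elements), so ⟨u⟩ = G and G is cyclic.

Answer: Yes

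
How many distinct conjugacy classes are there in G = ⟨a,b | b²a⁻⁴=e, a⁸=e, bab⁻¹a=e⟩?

The conjugacy classes (representative and size) are:
  [e] (size 1), [a⁷] (size 2), [a²] (size 2), [a⁵] (size 2), [a⁴] (size 1), [a²b⁻¹] (size 4), [a³b] (size 4).
Class equation: 1 + 2 + 2 + 2 + 1 + 4 + 4 = 16 = |G|. So G has 7 conjugacy classes.

Answer: 7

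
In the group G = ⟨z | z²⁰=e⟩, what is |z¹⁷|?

Compute successive powers until reaching e:
  (z¹⁷)¹ = z¹⁷, (z¹⁷)² = z¹⁴, (z¹⁷)³ = z¹¹, (z¹⁷)⁴ = z⁸, (z¹⁷)⁵ = z⁵, (z¹⁷)⁶ = z², (z¹⁷)⁷ = z¹⁹, (z¹⁷)⁸ = z¹⁶, (z¹⁷)⁹ = z¹³, (z¹⁷)¹⁰ = z¹⁰, (z¹⁷)¹¹ = z⁷, (z¹⁷)¹² = z⁴, (z¹⁷)¹³ = z, (z¹⁷)¹⁴ = z¹⁸, (z¹⁷)¹⁵ = z¹⁵, (z¹⁷)¹⁶ = z¹², (z¹⁷)¹⁷ = z⁹, (z¹⁷)¹⁸ = z⁶, (z¹⁷)¹⁹ = z³, (z¹⁷)²⁰ = e.
The smallest positive k with (z¹⁷)ᵏ = e is 20.

Answer: 20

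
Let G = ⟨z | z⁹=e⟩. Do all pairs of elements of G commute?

G has a single generator, so G is cyclic and hence abelian.

Answer: Yes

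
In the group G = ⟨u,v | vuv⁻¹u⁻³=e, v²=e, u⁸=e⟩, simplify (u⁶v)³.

Compute successive powers of (u⁶v), reducing at each step:
  (u⁶v)²: (u⁶v) · u⁶ = v;   v · v = e
  (u⁶v)³: e · u⁶ = u⁶;   (u⁶) · v = u⁶v

Answer: u⁶v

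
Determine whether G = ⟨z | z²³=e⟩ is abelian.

G has a single generator, so G is cyclic and hence abelian.

Answer: Yes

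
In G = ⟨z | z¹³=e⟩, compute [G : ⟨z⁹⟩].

First find ord(z⁹) by computing successive powers:
  (z⁹)¹ = z⁹, (z⁹)² = z⁵, (z⁹)³ = z, (z⁹)⁴ = z¹⁰, (z⁹)⁵ = z⁶, (z⁹)⁶ = z², (z⁹)⁷ = z¹¹, (z⁹)⁸ = z⁷, (z⁹)⁹ = z³, (z⁹)¹⁰ = z¹², (z⁹)¹¹ = z⁸, (z⁹)¹² = z⁴, (z⁹)¹³ = e.
So |⟨z⁹⟩| = ord(z⁹) = 13. With |G| = 13, by Lagrange [G : ⟨z⁹⟩] = 13/13 = 1.

Answer: 1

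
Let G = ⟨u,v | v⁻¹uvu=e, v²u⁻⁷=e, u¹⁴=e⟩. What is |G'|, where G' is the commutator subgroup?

G' = [G, G] is generated by all commutators. The generator-pair commutators are: [u, v] = u².
The subgroup they normally generate is {e, u², u⁴, u⁶, u⁸, u¹⁰, u¹²}, of order 7.
Check: |G/G'| = 28/7 = 4 is the order of the abelianisation.

Answer: 7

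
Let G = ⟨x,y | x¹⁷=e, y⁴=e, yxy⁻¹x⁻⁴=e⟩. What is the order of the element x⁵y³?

Compute successive powers until reaching e:
  (x⁵y³)¹ = x⁵y³, (x⁵y³)² = x²y², (x⁵y³)³ = x¹⁴y, (x⁵y³)⁴ = e.
The smallest positive k with (x⁵y³)ᵏ = e is 4.

Answer: 4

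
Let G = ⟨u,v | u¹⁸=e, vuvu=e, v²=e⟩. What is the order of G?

Enumerate words in the generators, reducing via the relations: the distinct elements are
  {e, u, v, uv, u², u³, u⁴, u⁵, u⁶, u⁷, u⁸, u⁹, u²v, u³v, u¹², u¹³, u¹¹, u¹⁰, u¹⁴, u¹⁵, u¹⁶, u¹⁷, u⁴v, u⁵v, u⁶v, u⁷v, u⁸v, u⁹v, u¹²v, u¹³v, u¹¹v, u¹⁰v, u¹⁴v, u¹⁵v, u¹⁶v, u¹⁷v}.
No further products give new elements, so |G| = 36.

Answer: 36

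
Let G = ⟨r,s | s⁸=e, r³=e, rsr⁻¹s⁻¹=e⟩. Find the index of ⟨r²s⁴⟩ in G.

First find ord(r²s⁴) by computing successive powers:
  (r²s⁴)¹ = r²s⁴, (r²s⁴)² = r, (r²s⁴)³ = s⁴, (r²s⁴)⁴ = r², (r²s⁴)⁵ = rs⁴, (r²s⁴)⁶ = e.
So |⟨r²s⁴⟩| = ord(r²s⁴) = 6. With |G| = 24, by Lagrange [G : ⟨r²s⁴⟩] = 24/6 = 4.

Answer: 4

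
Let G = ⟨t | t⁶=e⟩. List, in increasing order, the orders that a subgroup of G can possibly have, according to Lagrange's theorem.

|G| = 6 = 2 · 3. By Lagrange's theorem the order of any subgroup divides 6; the divisors of 6 are 1, 2, 3, 6.

Answer: 1, 2, 3, 6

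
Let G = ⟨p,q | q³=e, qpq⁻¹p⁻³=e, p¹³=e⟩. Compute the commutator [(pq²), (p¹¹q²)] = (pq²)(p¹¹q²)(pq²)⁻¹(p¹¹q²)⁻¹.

[(pq²), (p¹¹q²)] = (pq²)·(p¹¹q²)·(pq²)⁻¹·(p¹¹q²)⁻¹.
  (pq²) · (p¹¹q²) = p⁹q
  (p⁹q) · (p¹⁰q) = q²
  (q²) · (p⁶q) = p²

Answer: p²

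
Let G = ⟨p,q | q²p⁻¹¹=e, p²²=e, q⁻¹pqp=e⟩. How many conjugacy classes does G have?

The conjugacy classes (representative and size) are:
  [e] (size 1), [p²¹] (size 2), [p²] (size 2), [p³] (size 2), [p¹⁸] (size 2), [p¹⁷] (size 2), [p⁶] (size 2), [p⁷] (size 2), [p⁸] (size 2), [p¹³] (size 2), [p¹²] (size 2), [p¹¹] (size 1), [p¹⁰q] (size 11), [p⁷q] (size 11).
Class equation: 1 + 2 + 2 + 2 + 2 + 2 + 2 + 2 + 2 + 2 + 2 + 1 + 11 + 11 = 44 = |G|. So G has 14 conjugacy classes.

Answer: 14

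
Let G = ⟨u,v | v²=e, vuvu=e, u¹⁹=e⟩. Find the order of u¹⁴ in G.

Compute successive powers until reaching e:
  (u¹⁴)¹ = u¹⁴, (u¹⁴)² = u⁹, (u¹⁴)³ = u⁴, (u¹⁴)⁴ = u¹⁸, (u¹⁴)⁵ = u¹³, (u¹⁴)⁶ = u⁸, (u¹⁴)⁷ = u³, (u¹⁴)⁸ = u¹⁷, (u¹⁴)⁹ = u¹², (u¹⁴)¹⁰ = u⁷, (u¹⁴)¹¹ = u², (u¹⁴)¹² = u¹⁶, (u¹⁴)¹³ = u¹¹, (u¹⁴)¹⁴ = u⁶, (u¹⁴)¹⁵ = u, (u¹⁴)¹⁶ = u¹⁵, (u¹⁴)¹⁷ = u¹⁰, (u¹⁴)¹⁸ = u⁵, (u¹⁴)¹⁹ = e.
The smallest positive k with (u¹⁴)ᵏ = e is 19.

Answer: 19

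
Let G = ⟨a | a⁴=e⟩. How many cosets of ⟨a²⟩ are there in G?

First find ord(a²) by computing successive powers:
  (a²)¹ = a², (a²)² = e.
So |⟨a²⟩| = ord(a²) = 2. With |G| = 4, by Lagrange [G : ⟨a²⟩] = 4/2 = 2.

Answer: 2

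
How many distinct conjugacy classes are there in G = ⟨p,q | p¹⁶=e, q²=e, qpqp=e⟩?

The conjugacy classes (representative and size) are:
  [e] (size 1), [p¹⁵] (size 2), [p²] (size 2), [p³] (size 2), [p¹²] (size 2), [p⁵] (size 2), [p⁶] (size 2), [p⁷] (size 2), [p⁸] (size 1), [p²q] (size 8), [p¹⁵q] (size 8).
Class equation: 1 + 2 + 2 + 2 + 2 + 2 + 2 + 2 + 1 + 8 + 8 = 32 = |G|. So G has 11 conjugacy classes.

Answer: 11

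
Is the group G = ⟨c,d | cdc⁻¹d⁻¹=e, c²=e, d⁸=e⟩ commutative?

Each pair of generators commutes: c·d = cd = d·c. Since the generators pairwise commute, every element of G commutes with every other, so G is abelian.

Answer: Yes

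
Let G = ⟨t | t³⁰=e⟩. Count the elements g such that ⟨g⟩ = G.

G is cyclic of order 30. An element generates G iff its order is 30, and a cyclic group of order 30 has exactly φ(30) = 8 such elements.

Answer: 8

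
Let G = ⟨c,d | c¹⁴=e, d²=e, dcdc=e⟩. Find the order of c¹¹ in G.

Compute successive powers until reaching e:
  (c¹¹)¹ = c¹¹, (c¹¹)² = c⁸, (c¹¹)³ = c⁵, (c¹¹)⁴ = c², (c¹¹)⁵ = c¹³, (c¹¹)⁶ = c¹⁰, (c¹¹)⁷ = c⁷, (c¹¹)⁸ = c⁴, (c¹¹)⁹ = c, (c¹¹)¹⁰ = c¹², (c¹¹)¹¹ = c⁹, (c¹¹)¹² = c⁶, (c¹¹)¹³ = c³, (c¹¹)¹⁴ = e.
The smallest positive k with (c¹¹)ᵏ = e is 14.

Answer: 14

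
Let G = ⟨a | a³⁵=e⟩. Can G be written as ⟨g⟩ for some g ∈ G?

|G| = 35. The element a has order 35 (its powers give 35 distinct elements), so ⟨a⟩ = G and G is cyclic.

Answer: Yes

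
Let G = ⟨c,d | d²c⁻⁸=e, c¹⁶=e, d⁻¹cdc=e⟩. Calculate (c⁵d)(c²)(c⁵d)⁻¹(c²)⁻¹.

[(c⁵d), (c²)] = (c⁵d)·(c²)·(c⁵d)⁻¹·(c²)⁻¹.
  (c⁵d) · (c²) = c³d
  (c³d) · (c⁵d⁻¹) = c¹⁴
  (c¹⁴) · (c¹⁴) = c¹²

Answer: c¹²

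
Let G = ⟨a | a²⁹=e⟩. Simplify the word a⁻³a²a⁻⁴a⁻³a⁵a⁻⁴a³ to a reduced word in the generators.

Multiply left to right, reducing at each step:
  (a²⁶) · a² = a²⁸
  (a²⁸) · a⁻⁴ = a²⁴
  (a²⁴) · a⁻³ = a²¹
  (a²¹) · a⁵ = a²⁶
  (a²⁶) · a⁻⁴ = a²²
  (a²²) · a³ = a²⁵

Answer: a²⁵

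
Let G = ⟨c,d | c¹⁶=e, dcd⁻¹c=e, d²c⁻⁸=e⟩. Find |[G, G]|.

G' = [G, G] is generated by all commutators. The generator-pair commutators are: [c, d] = c².
The subgroup they normally generate is {e, c², c⁴, c⁶, c⁸, c¹⁰, c¹², c¹⁴}, of order 8.
Check: |G/G'| = 32/8 = 4 is the order of the abelianisation.

Answer: 8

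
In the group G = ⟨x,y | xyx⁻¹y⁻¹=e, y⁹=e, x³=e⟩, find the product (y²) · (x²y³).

Compute (y²) · (x²y³) by multiplying left to right and reducing via the relations at each step:
  (y²) · x² = x²y²
  (x²y²) · y³ = x²y⁵

Answer: x²y⁵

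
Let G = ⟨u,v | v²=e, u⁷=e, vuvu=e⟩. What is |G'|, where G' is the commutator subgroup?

G' = [G, G] is generated by all commutators. The generator-pair commutators are: [u, v] = u².
The subgroup they normally generate is {e, u, u², u³, u⁴, u⁵, u⁶}, of order 7.
Check: |G/G'| = 14/7 = 2 is the order of the abelianisation.

Answer: 7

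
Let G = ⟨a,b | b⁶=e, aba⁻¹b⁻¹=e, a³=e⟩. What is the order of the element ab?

Compute successive powers until reaching e:
  (ab)¹ = ab, (ab)² = a²b², (ab)³ = b³, (ab)⁴ = ab⁴, (ab)⁵ = a²b⁵, (ab)⁶ = e.
The smallest positive k with (ab)ᵏ = e is 6.

Answer: 6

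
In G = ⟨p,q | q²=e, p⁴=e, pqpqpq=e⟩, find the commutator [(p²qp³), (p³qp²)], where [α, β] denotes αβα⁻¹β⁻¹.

[(p²qp³), (p³qp²)] = (p²qp³)·(p³qp²)·(p²qp³)⁻¹·(p³qp²)⁻¹.
  (p²qp³) · (p³qp²) = qp²q
  (qp²q) · (pqp²) = p³q
  (p³q) · (p²qp) = p²qp²q

Answer: p²qp²q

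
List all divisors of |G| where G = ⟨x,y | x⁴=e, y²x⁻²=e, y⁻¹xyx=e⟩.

|G| = 8 = 2³. By Lagrange's theorem the order of any subgroup divides 8; the divisors of 8 are 1, 2, 4, 8.

Answer: 1, 2, 4, 8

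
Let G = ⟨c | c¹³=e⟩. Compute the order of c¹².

Compute successive powers until reaching e:
  (c¹²)¹ = c¹², (c¹²)² = c¹¹, (c¹²)³ = c¹⁰, (c¹²)⁴ = c⁹, (c¹²)⁵ = c⁸, (c¹²)⁶ = c⁷, (c¹²)⁷ = c⁶, (c¹²)⁸ = c⁵, (c¹²)⁹ = c⁴, (c¹²)¹⁰ = c³, (c¹²)¹¹ = c², (c¹²)¹² = c, (c¹²)¹³ = e.
The smallest positive k with (c¹²)ᵏ = e is 13.

Answer: 13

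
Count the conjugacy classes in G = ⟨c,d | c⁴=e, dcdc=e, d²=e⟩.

The conjugacy classes (representative and size) are:
  [e] (size 1), [c] (size 2), [c²] (size 1), [c²d] (size 2), [c³d] (size 2).
Class equation: 1 + 2 + 1 + 2 + 2 = 8 = |G|. So G has 5 conjugacy classes.

Answer: 5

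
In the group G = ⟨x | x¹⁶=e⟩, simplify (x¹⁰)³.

Compute successive powers of (x¹⁰), reducing at each step:
  (x¹⁰)²: (x¹⁰) · x¹⁰ = x⁴
  (x¹⁰)³: (x⁴) · x¹⁰ = x¹⁴

Answer: x¹⁴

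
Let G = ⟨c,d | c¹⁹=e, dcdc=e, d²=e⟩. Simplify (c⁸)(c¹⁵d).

Compute (c⁸) · (c¹⁵d) by multiplying left to right and reducing via the relations at each step:
  (c⁸) · c¹⁵ = c⁴
  (c⁴) · d = c⁴d

Answer: c⁴d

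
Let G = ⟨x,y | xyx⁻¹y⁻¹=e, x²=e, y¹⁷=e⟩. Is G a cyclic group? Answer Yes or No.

|G| = 34. The element xy has order 34 (its powers give 34 distinct elements), so ⟨xy⟩ = G and G is cyclic.

Answer: Yes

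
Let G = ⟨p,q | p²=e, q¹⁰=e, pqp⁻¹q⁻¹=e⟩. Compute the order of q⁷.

Compute successive powers until reaching e:
  (q⁷)¹ = q⁷, (q⁷)² = q⁴, (q⁷)³ = q, (q⁷)⁴ = q⁸, (q⁷)⁵ = q⁵, (q⁷)⁶ = q², (q⁷)⁷ = q⁹, (q⁷)⁸ = q⁶, (q⁷)⁹ = q³, (q⁷)¹⁰ = e.
The smallest positive k with (q⁷)ᵏ = e is 10.

Answer: 10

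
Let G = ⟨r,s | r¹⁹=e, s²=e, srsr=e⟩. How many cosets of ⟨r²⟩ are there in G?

First find ord(r²) by computing successive powers:
  (r²)¹ = r², (r²)² = r⁴, (r²)³ = r⁶, (r²)⁴ = r⁸, (r²)⁵ = r¹⁰, (r²)⁶ = r¹², (r²)⁷ = r¹⁴, (r²)⁸ = r¹⁶, (r²)⁹ = r¹⁸, (r²)¹⁰ = r, (r²)¹¹ = r³, (r²)¹² = r⁵, (r²)¹³ = r⁷, (r²)¹⁴ = r⁹, (r²)¹⁵ = r¹¹, (r²)¹⁶ = r¹³, (r²)¹⁷ = r¹⁵, (r²)¹⁸ = r¹⁷, (r²)¹⁹ = e.
So |⟨r²⟩| = ord(r²) = 19. With |G| = 38, by Lagrange [G : ⟨r²⟩] = 38/19 = 2.

Answer: 2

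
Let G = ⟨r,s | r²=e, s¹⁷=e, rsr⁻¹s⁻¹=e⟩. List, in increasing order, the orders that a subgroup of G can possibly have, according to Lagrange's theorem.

|G| = 34 = 2 · 17. By Lagrange's theorem the order of any subgroup divides 34; the divisors of 34 are 1, 2, 17, 34.

Answer: 1, 2, 17, 34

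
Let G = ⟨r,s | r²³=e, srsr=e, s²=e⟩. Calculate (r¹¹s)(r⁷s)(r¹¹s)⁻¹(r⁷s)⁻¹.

[(r¹¹s), (r⁷s)] = (r¹¹s)·(r⁷s)·(r¹¹s)⁻¹·(r⁷s)⁻¹.
  (r¹¹s) · (r⁷s) = r⁴
  (r⁴) · (r¹¹s) = r¹⁵s
  (r¹⁵s) · (r⁷s) = r⁸

Answer: r⁸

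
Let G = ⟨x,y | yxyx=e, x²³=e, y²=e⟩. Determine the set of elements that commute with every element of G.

An element z ∈ Z(G) iff z commutes with every generator.
For example e is central: e·x = x = x·e; e·y = y = y·e.
Whereas x ∉ Z(G) since x·y = xy ≠ x²²y = y·x.
Checking each of the 46 elements this way gives Z(G) = {e}, of order 1.

Answer: {e}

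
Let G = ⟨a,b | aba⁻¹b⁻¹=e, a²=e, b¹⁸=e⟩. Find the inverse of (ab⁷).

The order of (ab⁷) is 18 (smallest k with (ab⁷)ᵏ = e), so (ab⁷)⁻¹ = (ab⁷)¹⁷ = ab¹¹.
Check: (ab⁷) · (ab¹¹) → (ab⁷) · a = b⁷;   (b⁷) · b¹¹ = e, giving e as required.

Answer: ab¹¹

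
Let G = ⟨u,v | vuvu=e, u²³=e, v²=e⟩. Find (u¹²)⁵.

Compute successive powers of (u¹²), reducing at each step:
  (u¹²)²: (u¹²) · u¹² = u
  (u¹²)³: u · u¹² = u¹³
  (u¹²)⁴: (u¹³) · u¹² = u²
  (u¹²)⁵: (u²) · u¹² = u¹⁴

Answer: u¹⁴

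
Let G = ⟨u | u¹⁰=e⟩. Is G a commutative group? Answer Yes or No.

G has a single generator, so G is cyclic and hence abelian.

Answer: Yes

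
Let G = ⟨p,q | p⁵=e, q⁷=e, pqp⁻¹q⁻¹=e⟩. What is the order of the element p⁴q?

Compute successive powers until reaching e:
  (p⁴q)¹ = p⁴q, (p⁴q)² = p³q², (p⁴q)³ = p²q³, (p⁴q)⁴ = pq⁴, (p⁴q)⁵ = q⁵, (p⁴q)⁶ = p⁴q⁶, (p⁴q)⁷ = p³, (p⁴q)⁸ = p²q, (p⁴q)⁹ = pq², (p⁴q)¹⁰ = q³, (p⁴q)¹¹ = p⁴q⁴, (p⁴q)¹² = p³q⁵, (p⁴q)¹³ = p²q⁶, (p⁴q)¹⁴ = p, (p⁴q)¹⁵ = q, (p⁴q)¹⁶ = p⁴q², (p⁴q)¹⁷ = p³q³, (p⁴q)¹⁸ = p²q⁴, (p⁴q)¹⁹ = pq⁵, (p⁴q)²⁰ = q⁶, (p⁴q)²¹ = p⁴, (p⁴q)²² = p³q, (p⁴q)²³ = p²q², (p⁴q)²⁴ = pq³, (p⁴q)²⁵ = q⁴, (p⁴q)²⁶ = p⁴q⁵, (p⁴q)²⁷ = p³q⁶, (p⁴q)²⁸ = p², (p⁴q)²⁹ = pq, (p⁴q)³⁰ = q², (p⁴q)³¹ = p⁴q³, (p⁴q)³² = p³q⁴, (p⁴q)³³ = p²q⁵, (p⁴q)³⁴ = pq⁶, (p⁴q)³⁵ = e.
The smallest positive k with (p⁴q)ᵏ = e is 35.

Answer: 35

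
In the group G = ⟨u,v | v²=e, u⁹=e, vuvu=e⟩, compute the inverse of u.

The order of u is 9 (smallest k with uᵏ = e), so u⁻¹ = u⁸ = u⁸.
Check: u · (u⁸) → u · u⁸ = e, giving e as required.

Answer: u⁸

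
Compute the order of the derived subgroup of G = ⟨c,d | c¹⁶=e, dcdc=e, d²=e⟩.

G' = [G, G] is generated by all commutators. The generator-pair commutators are: [c, d] = c².
The subgroup they normally generate is {e, c², c⁴, c⁶, c⁸, c¹⁰, c¹², c¹⁴}, of order 8.
Check: |G/G'| = 32/8 = 4 is the order of the abelianisation.

Answer: 8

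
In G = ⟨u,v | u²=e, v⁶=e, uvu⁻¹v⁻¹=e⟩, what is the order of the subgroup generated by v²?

|⟨v²⟩| equals the order of v². Compute successive powers until reaching e:
  (v²)¹ = v², (v²)² = v⁴, (v²)³ = e.
The smallest positive k with (v²)ᵏ = e is 3, so |⟨v²⟩| = 3.

Answer: 3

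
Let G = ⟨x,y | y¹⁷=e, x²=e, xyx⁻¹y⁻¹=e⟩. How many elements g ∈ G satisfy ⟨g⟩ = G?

G is cyclic of order 34. An element generates G iff its order is 34, and a cyclic group of order 34 has exactly φ(34) = 16 such elements.

Answer: 16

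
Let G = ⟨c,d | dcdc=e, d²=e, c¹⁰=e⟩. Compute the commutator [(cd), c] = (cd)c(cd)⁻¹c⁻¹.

[(cd), c] = (cd)·c·(cd)⁻¹·c⁻¹.
  (cd) · c = d
  d · (cd) = c⁹
  (c⁹) · (c⁹) = c⁸

Answer: c⁸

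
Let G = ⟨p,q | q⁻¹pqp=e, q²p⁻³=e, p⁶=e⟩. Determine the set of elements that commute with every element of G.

An element z ∈ Z(G) iff z commutes with every generator.
For example p³ is central: (p³)·p = p⁴ = p·(p³); (p³)·q = q⁻¹ = q·(p³).
Whereas p ∉ Z(G) since p·q = pq ≠ p²q⁻¹ = q·p.
Checking each of the 12 elements this way gives Z(G) = {e, p³}, of order 2.

Answer: {e, p³}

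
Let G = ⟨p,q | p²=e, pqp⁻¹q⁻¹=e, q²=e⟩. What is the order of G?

Enumerate words in the generators, reducing via the relations: the distinct elements are
  {e, p, q, pq}.
No further products give new elements, so |G| = 4.

Answer: 4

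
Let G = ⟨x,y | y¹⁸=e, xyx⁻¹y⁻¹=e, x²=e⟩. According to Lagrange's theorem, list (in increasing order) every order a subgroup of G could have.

|G| = 36 = 2² · 3². By Lagrange's theorem the order of any subgroup divides 36; the divisors of 36 are 1, 2, 3, 4, 6, 9, 12, 18, 36.

Answer: 1, 2, 3, 4, 6, 9, 12, 18, 36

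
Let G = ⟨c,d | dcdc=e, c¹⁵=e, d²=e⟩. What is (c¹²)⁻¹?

The order of (c¹²) is 5 (smallest k with (c¹²)ᵏ = e), so (c¹²)⁻¹ = (c¹²)⁴ = c³.
Check: (c¹²) · (c³) → (c¹²) · c³ = e, giving e as required.

Answer: c³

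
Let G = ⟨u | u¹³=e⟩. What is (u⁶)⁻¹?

The order of (u⁶) is 13 (smallest k with (u⁶)ᵏ = e), so (u⁶)⁻¹ = (u⁶)¹² = u⁷.
Check: (u⁶) · (u⁷) → (u⁶) · u⁷ = e, giving e as required.

Answer: u⁷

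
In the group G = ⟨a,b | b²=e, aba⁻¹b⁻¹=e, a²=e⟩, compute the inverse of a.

The order of a is 2 (smallest k with aᵏ = e), so a⁻¹ = a¹ = a.
Check: a · a → a · a = e, giving e as required.

Answer: a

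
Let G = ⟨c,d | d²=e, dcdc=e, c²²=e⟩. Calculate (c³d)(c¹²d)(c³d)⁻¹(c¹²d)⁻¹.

[(c³d), (c¹²d)] = (c³d)·(c¹²d)·(c³d)⁻¹·(c¹²d)⁻¹.
  (c³d) · (c¹²d) = c¹³
  (c¹³) · (c³d) = c¹⁶d
  (c¹⁶d) · (c¹²d) = c⁴

Answer: c⁴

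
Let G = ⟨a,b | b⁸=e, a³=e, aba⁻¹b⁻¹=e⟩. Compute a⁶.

Compute successive powers of a, reducing at each step:
  a²: a · a = a²
  a³: (a²) · a = e
  a⁴: e · a = a
  a⁵: a · a = a²
  a⁶: (a²) · a = e

Answer: e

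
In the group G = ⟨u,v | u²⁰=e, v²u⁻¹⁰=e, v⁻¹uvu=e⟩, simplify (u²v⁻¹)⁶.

Compute successive powers of (u²v⁻¹), reducing at each step:
  (u²v⁻¹)²: (u²v⁻¹) · u² = v⁻¹;   (v⁻¹) · v⁻¹ = u¹⁰
  (u²v⁻¹)³: (u¹⁰) · u² = u¹²;   (u¹²) · v⁻¹ = u²v
  (u²v⁻¹)⁴: (u²v) · u² = v;   v · v⁻¹ = e
  (u²v⁻¹)⁵: e · u² = u²;   (u²) · v⁻¹ = u²v⁻¹
  (u²v⁻¹)⁶: (u²v⁻¹) · u² = v⁻¹;   (v⁻¹) · v⁻¹ = u¹⁰

Answer: u¹⁰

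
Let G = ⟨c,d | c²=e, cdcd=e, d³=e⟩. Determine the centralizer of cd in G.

⟨cd⟩ ⊆ C_G(cd) since powers of cd commute with cd; so |C_G(cd)| ≥ |⟨cd⟩| = 2.
By orbit–stabilizer, |C_G(cd)| = |G| / |conj. class of cd| = 6 / 3 = 2.
The 2 elements commuting with cd are {e, cd}.

Answer: {e, cd}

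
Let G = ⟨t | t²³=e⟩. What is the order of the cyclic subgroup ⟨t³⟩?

|⟨t³⟩| equals the order of t³. Compute successive powers until reaching e:
  (t³)¹ = t³, (t³)² = t⁶, (t³)³ = t⁹, (t³)⁴ = t¹², (t³)⁵ = t¹⁵, (t³)⁶ = t¹⁸, (t³)⁷ = t²¹, (t³)⁸ = t, (t³)⁹ = t⁴, (t³)¹⁰ = t⁷, (t³)¹¹ = t¹⁰, (t³)¹² = t¹³, (t³)¹³ = t¹⁶, (t³)¹⁴ = t¹⁹, (t³)¹⁵ = t²², (t³)¹⁶ = t², (t³)¹⁷ = t⁵, (t³)¹⁸ = t⁸, (t³)¹⁹ = t¹¹, (t³)²⁰ = t¹⁴, (t³)²¹ = t¹⁷, (t³)²² = t²⁰, (t³)²³ = e.
The smallest positive k with (t³)ᵏ = e is 23, so |⟨t³⟩| = 23.

Answer: 23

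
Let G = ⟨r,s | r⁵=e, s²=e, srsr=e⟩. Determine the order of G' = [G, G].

G' = [G, G] is generated by all commutators. The generator-pair commutators are: [r, s] = r².
The subgroup they normally generate is {e, r, r², r³, r⁴}, of order 5.
Check: |G/G'| = 10/5 = 2 is the order of the abelianisation.

Answer: 5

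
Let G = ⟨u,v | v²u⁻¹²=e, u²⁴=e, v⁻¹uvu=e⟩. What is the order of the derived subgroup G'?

G' = [G, G] is generated by all commutators. The generator-pair commutators are: [u, v] = u².
The subgroup they normally generate is {e, u², u⁴, u⁶, u⁸, u¹⁰, u¹², u¹⁴, u¹⁶, u¹⁸, u²⁰, u²²}, of order 12.
Check: |G/G'| = 48/12 = 4 is the order of the abelianisation.

Answer: 12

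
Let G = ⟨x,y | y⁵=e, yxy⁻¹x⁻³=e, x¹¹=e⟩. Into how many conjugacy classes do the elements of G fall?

The conjugacy classes (representative and size) are:
  [e] (size 1), [x³] (size 5), [x⁶] (size 5), [x⁷y] (size 11), [x⁹y²] (size 11), [x⁷y³] (size 11), [x⁷y⁴] (size 11).
Class equation: 1 + 5 + 5 + 11 + 11 + 11 + 11 = 55 = |G|. So G has 7 conjugacy classes.

Answer: 7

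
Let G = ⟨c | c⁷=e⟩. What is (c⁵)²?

Compute successive powers of (c⁵), reducing at each step:
  (c⁵)²: (c⁵) · c⁵ = c³

Answer: c³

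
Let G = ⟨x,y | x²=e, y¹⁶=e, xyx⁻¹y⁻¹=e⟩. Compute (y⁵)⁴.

Compute successive powers of (y⁵), reducing at each step:
  (y⁵)²: (y⁵) · y⁵ = y¹⁰
  (y⁵)³: (y¹⁰) · y⁵ = y¹⁵
  (y⁵)⁴: (y¹⁵) · y⁵ = y⁴

Answer: y⁴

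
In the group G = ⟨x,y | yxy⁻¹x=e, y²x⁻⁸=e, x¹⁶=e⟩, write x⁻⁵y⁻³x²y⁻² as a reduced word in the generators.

Multiply left to right, reducing at each step:
  (x¹¹) · y⁻³ = x³y⁻¹
  (x³y⁻¹) · x² = xy⁻¹
  (xy⁻¹) · y⁻² = xy

Answer: xy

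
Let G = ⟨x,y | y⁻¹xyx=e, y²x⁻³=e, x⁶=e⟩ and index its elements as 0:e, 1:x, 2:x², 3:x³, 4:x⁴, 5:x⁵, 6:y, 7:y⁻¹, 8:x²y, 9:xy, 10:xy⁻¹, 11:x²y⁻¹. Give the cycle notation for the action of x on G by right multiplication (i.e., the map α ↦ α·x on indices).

(0 1 2 3 4 5)(6 11 10 7 8 9)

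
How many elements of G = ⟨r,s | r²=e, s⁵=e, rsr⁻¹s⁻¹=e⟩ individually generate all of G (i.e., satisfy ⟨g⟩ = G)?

G is cyclic of order 10. An element generates G iff its order is 10, and a cyclic group of order 10 has exactly φ(10) = 4 such elements.

Answer: 4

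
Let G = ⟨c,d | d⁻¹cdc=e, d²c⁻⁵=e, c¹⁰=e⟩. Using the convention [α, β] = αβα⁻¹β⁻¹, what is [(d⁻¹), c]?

[(d⁻¹), c] = (d⁻¹)·c·(d⁻¹)⁻¹·c⁻¹.
  (d⁻¹) · c = c⁴d
  (c⁴d) · d = c⁹
  (c⁹) · (c⁹) = c⁸

Answer: c⁸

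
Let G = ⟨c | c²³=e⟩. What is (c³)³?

Compute successive powers of (c³), reducing at each step:
  (c³)²: (c³) · c³ = c⁶
  (c³)³: (c⁶) · c³ = c⁹

Answer: c⁹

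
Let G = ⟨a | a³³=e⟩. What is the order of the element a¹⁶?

Compute successive powers until reaching e:
  (a¹⁶)¹ = a¹⁶, (a¹⁶)² = a³², (a¹⁶)³ = a¹⁵, (a¹⁶)⁴ = a³¹, (a¹⁶)⁵ = a¹⁴, (a¹⁶)⁶ = a³⁰, (a¹⁶)⁷ = a¹³, (a¹⁶)⁸ = a²⁹, (a¹⁶)⁹ = a¹², (a¹⁶)¹⁰ = a²⁸, (a¹⁶)¹¹ = a¹¹, (a¹⁶)¹² = a²⁷, (a¹⁶)¹³ = a¹⁰, (a¹⁶)¹⁴ = a²⁶, (a¹⁶)¹⁵ = a⁹, (a¹⁶)¹⁶ = a²⁵, (a¹⁶)¹⁷ = a⁸, (a¹⁶)¹⁸ = a²⁴, (a¹⁶)¹⁹ = a⁷, (a¹⁶)²⁰ = a²³, (a¹⁶)²¹ = a⁶, (a¹⁶)²² = a²², (a¹⁶)²³ = a⁵, (a¹⁶)²⁴ = a²¹, (a¹⁶)²⁵ = a⁴, (a¹⁶)²⁶ = a²⁰, (a¹⁶)²⁷ = a³, (a¹⁶)²⁸ = a¹⁹, (a¹⁶)²⁹ = a², (a¹⁶)³⁰ = a¹⁸, (a¹⁶)³¹ = a, (a¹⁶)³² = a¹⁷, (a¹⁶)³³ = e.
The smallest positive k with (a¹⁶)ᵏ = e is 33.

Answer: 33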